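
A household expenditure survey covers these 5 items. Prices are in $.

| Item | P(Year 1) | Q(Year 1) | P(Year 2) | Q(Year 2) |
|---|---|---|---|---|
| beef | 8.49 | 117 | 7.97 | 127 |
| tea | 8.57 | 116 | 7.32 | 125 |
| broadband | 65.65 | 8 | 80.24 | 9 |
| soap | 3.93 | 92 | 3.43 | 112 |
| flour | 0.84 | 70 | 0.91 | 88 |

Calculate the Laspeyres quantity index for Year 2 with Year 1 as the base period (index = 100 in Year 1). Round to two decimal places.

Laspeyres quantity index uses base-period prices as weights.
ΣP(Year 1)·Q(Year 2) = 8.49×127 + 8.57×125 + 65.65×9 + 3.93×112 + 0.84×88 = 1078.23 + 1071.25 + 590.85 + 440.16 + 73.92 = 3254.41
ΣP(Year 1)·Q(Year 1) = 8.49×117 + 8.57×116 + 65.65×8 + 3.93×92 + 0.84×70 = 993.33 + 994.12 + 525.2 + 361.56 + 58.8 = 2933.01
Index = 3254.41 / 2933.01 × 100 = 110.9580

110.96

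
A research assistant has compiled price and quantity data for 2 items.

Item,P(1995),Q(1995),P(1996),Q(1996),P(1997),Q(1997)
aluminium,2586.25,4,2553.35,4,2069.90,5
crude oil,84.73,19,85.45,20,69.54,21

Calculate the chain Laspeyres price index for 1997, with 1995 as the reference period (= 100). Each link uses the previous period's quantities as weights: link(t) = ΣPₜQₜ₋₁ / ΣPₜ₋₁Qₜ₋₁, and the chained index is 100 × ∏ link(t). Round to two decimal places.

Link 1995→1996:
ΣP(1996)Q(1995) = 2553.35×4 + 85.45×19 = 10213.4 + 1623.55 = 11836.95
ΣP(1995)Q(1995) = 2586.25×4 + 84.73×19 = 10345 + 1609.87 = 11954.87
link = 11836.95/11954.87 = 0.990136
Link 1996→1997:
ΣP(1997)Q(1996) = 2069.90×4 + 69.54×20 = 8279.6 + 1390.8 = 9670.4
ΣP(1996)Q(1996) = 2553.35×4 + 85.45×20 = 10213.4 + 1709 = 11922.4
link = 9670.4/11922.4 = 0.811112
Chained index = 100 × 0.990136 × 0.811112 = 80.3111

80.31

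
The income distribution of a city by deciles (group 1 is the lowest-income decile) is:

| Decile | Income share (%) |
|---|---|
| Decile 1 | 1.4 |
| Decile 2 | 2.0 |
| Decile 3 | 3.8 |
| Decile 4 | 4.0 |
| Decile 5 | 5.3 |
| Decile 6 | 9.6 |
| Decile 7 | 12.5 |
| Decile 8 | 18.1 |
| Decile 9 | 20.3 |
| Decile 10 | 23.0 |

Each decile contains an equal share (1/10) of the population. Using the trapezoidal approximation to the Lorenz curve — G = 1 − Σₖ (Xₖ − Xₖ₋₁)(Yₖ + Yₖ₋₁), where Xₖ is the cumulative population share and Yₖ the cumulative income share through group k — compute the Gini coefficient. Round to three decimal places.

Cumulative income shares Yₖ: 0.0140, 0.0340, 0.0720, 0.1120, 0.1650, 0.2610, 0.3860, 0.5670, 0.7700, 1.0000
Σ (Xₖ−Xₖ₋₁)(Yₖ+Yₖ₋₁) = (1/10)(0.0140+0.0000) + (1/10)(0.0340+0.0140) + (1/10)(0.0720+0.0340) + (1/10)(0.1120+0.0720) + (1/10)(0.1650+0.1120) + (1/10)(0.2610+0.1650) + (1/10)(0.3860+0.2610) + (1/10)(0.5670+0.3860) + (1/10)(0.7700+0.5670) + (1/10)(1.0000+0.7700)
  = 0.0014 + 0.0048 + 0.0106 + 0.0184 + 0.0277 + 0.0426 + 0.0647 + 0.0953 + 0.1337 + 0.1770 = 0.5762
G = 1 − 0.5762 = 0.4238

0.424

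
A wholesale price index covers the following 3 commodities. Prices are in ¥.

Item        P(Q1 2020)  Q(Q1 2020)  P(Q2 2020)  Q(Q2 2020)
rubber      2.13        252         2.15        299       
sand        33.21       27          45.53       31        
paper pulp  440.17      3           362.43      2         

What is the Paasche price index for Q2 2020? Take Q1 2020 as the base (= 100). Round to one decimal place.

Paasche price index uses current-period quantities as weights.
ΣP(Q2 2020)·Q(Q2 2020) = 2.15×299 + 45.53×31 + 362.43×2 = 642.85 + 1411.43 + 724.86 = 2779.14
ΣP(Q1 2020)·Q(Q2 2020) = 2.13×299 + 33.21×31 + 440.17×2 = 636.87 + 1029.51 + 880.34 = 2546.72
Index = 2779.14 / 2546.72 × 100 = 109.1262

109.1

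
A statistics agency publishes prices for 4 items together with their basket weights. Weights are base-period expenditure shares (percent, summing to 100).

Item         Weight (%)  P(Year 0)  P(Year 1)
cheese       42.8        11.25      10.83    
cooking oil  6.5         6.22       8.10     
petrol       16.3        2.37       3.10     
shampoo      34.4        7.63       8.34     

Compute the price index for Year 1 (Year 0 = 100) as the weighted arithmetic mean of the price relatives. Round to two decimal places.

cheese: 42.8 × (10.83/11.25) = 42.8 × 0.962667 = 41.2021
cooking oil: 6.5 × (8.10/6.22) = 6.5 × 1.302251 = 8.4646
petrol: 16.3 × (3.10/2.37) = 16.3 × 1.308017 = 21.3207
shampoo: 34.4 × (8.34/7.63) = 34.4 × 1.093054 = 37.6010
Index = Σ wᵢ·(p₁ᵢ/p₀ᵢ) = 41.2021 + 8.4646 + 21.3207 + 37.6010 = 108.5885

108.59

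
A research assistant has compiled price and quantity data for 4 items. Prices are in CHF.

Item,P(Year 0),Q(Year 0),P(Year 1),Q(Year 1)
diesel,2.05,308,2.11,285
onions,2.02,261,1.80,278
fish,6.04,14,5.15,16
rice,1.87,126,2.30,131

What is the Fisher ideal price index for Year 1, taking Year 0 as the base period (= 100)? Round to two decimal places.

100.03

Laspeyres component (base-period weights):
ΣP(Year 1)Q(Year 0) = 2.11×308 + 1.80×261 + 5.15×14 + 2.30×126 = 649.88 + 469.8 + 72.1 + 289.8 = 1481.58
ΣP(Year 0)Q(Year 0) = 2.05×308 + 2.02×261 + 6.04×14 + 1.87×126 = 631.4 + 527.22 + 84.56 + 235.62 = 1478.8
L = 1481.58 / 1478.8 × 100 = 100.1880
Paasche component (current-period weights):
ΣP(Year 1)Q(Year 1) = 2.11×285 + 1.80×278 + 5.15×16 + 2.30×131 = 601.35 + 500.4 + 82.4 + 301.3 = 1485.45
ΣP(Year 0)Q(Year 1) = 2.05×285 + 2.02×278 + 6.04×16 + 1.87×131 = 584.25 + 561.56 + 96.64 + 244.97 = 1487.42
P = 1485.45 / 1487.42 × 100 = 99.8676
Fisher = √(L × P) = √(100.1880 × 99.8676) = 100.0276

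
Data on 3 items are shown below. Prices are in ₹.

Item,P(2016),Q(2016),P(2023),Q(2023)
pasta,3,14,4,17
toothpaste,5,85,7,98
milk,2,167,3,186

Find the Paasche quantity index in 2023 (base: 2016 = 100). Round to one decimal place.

113.9

Paasche quantity index uses current-period prices as weights.
ΣP(2023)·Q(2023) = 4×17 + 7×98 + 3×186 = 68 + 686 + 558 = 1312
ΣP(2023)·Q(2016) = 4×14 + 7×85 + 3×167 = 56 + 595 + 501 = 1152
Index = 1312 / 1152 × 100 = 113.8889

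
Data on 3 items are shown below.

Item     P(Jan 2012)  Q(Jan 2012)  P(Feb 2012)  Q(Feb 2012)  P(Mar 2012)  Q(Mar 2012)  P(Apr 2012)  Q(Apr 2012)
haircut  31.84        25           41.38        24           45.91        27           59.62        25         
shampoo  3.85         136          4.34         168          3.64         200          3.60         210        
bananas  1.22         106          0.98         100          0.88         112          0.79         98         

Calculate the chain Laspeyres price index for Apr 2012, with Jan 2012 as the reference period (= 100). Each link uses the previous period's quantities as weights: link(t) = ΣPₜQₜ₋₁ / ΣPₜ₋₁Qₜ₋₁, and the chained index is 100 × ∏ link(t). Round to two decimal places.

138.19

Link Jan 2012→Feb 2012:
ΣP(Feb 2012)Q(Jan 2012) = 41.38×25 + 4.34×136 + 0.98×106 = 1034.5 + 590.24 + 103.88 = 1728.62
ΣP(Jan 2012)Q(Jan 2012) = 31.84×25 + 3.85×136 + 1.22×106 = 796 + 523.6 + 129.32 = 1448.92
link = 1728.62/1448.92 = 1.193040
Link Feb 2012→Mar 2012:
ΣP(Mar 2012)Q(Feb 2012) = 45.91×24 + 3.64×168 + 0.88×100 = 1101.84 + 611.52 + 88 = 1801.36
ΣP(Feb 2012)Q(Feb 2012) = 41.38×24 + 4.34×168 + 0.98×100 = 993.12 + 729.12 + 98 = 1820.24
link = 1801.36/1820.24 = 0.989628
Link Mar 2012→Apr 2012:
ΣP(Apr 2012)Q(Mar 2012) = 59.62×27 + 3.60×200 + 0.79×112 = 1609.74 + 720 + 88.48 = 2418.22
ΣP(Mar 2012)Q(Mar 2012) = 45.91×27 + 3.64×200 + 0.88×112 = 1239.57 + 728 + 98.56 = 2066.13
link = 2418.22/2066.13 = 1.170410
Chained index = 100 × 1.193040 × 0.989628 × 1.170410 = 138.1864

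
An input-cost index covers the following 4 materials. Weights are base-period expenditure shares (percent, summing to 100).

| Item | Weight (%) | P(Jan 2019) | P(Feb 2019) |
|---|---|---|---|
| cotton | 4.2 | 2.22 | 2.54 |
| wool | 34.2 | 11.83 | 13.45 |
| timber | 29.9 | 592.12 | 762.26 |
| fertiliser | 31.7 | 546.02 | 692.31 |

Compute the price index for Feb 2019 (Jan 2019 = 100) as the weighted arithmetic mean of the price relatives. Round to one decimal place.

122.4

cotton: 4.2 × (2.54/2.22) = 4.2 × 1.144144 = 4.8054
wool: 34.2 × (13.45/11.83) = 34.2 × 1.136940 = 38.8833
timber: 29.9 × (762.26/592.12) = 29.9 × 1.287340 = 38.4915
fertiliser: 31.7 × (692.31/546.02) = 31.7 × 1.267921 = 40.1931
Index = Σ wᵢ·(p₁ᵢ/p₀ᵢ) = 4.8054 + 38.8833 + 38.4915 + 40.1931 = 122.3733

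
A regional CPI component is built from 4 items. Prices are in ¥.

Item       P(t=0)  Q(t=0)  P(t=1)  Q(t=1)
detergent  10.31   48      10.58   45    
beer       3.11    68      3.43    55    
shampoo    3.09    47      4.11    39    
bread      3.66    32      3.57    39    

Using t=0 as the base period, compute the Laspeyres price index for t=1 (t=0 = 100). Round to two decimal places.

Laspeyres price index uses base-period quantities as weights.
ΣP(t=1)·Q(t=0) = 10.58×48 + 3.43×68 + 4.11×47 + 3.57×32 = 507.84 + 233.24 + 193.17 + 114.24 = 1048.49
ΣP(t=0)·Q(t=0) = 10.31×48 + 3.11×68 + 3.09×47 + 3.66×32 = 494.88 + 211.48 + 145.23 + 117.12 = 968.71
Index = 1048.49 / 968.71 × 100 = 108.2357

108.24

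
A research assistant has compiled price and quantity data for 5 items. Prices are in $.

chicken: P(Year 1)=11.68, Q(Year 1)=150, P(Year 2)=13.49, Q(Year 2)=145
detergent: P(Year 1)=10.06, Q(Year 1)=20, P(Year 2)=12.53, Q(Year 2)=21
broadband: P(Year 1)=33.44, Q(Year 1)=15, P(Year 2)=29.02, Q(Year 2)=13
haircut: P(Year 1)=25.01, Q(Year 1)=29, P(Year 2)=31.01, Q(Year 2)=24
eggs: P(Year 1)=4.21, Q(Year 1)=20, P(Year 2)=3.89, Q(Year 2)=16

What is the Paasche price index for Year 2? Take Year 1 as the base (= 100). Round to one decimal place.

113.2

Paasche price index uses current-period quantities as weights.
ΣP(Year 2)·Q(Year 2) = 13.49×145 + 12.53×21 + 29.02×13 + 31.01×24 + 3.89×16 = 1956.05 + 263.13 + 377.26 + 744.24 + 62.24 = 3402.92
ΣP(Year 1)·Q(Year 2) = 11.68×145 + 10.06×21 + 33.44×13 + 25.01×24 + 4.21×16 = 1693.6 + 211.26 + 434.72 + 600.24 + 67.36 = 3007.18
Index = 3402.92 / 3007.18 × 100 = 113.1598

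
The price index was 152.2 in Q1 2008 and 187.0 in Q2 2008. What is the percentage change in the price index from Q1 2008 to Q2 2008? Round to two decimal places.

22.86%

Change = (187.0 − 152.2) / 152.2 × 100
       = 34.8 / 152.2 × 100 = 22.8647%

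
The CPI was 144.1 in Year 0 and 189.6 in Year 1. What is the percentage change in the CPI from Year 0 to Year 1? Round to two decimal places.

31.58%

Change = (189.6 − 144.1) / 144.1 × 100
       = 45.5 / 144.1 × 100 = 31.5753%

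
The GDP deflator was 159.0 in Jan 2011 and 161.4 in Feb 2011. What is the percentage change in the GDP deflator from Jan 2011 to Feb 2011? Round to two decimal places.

Change = (161.4 − 159.0) / 159.0 × 100
       = 2.4 / 159.0 × 100 = 1.5094%

1.51%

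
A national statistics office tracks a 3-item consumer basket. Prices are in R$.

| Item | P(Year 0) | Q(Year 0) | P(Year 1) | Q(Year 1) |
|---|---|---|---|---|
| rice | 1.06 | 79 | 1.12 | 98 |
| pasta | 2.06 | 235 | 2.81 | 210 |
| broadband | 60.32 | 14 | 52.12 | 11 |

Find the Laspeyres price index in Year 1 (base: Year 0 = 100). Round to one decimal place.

Laspeyres price index uses base-period quantities as weights.
ΣP(Year 1)·Q(Year 0) = 1.12×79 + 2.81×235 + 52.12×14 = 88.48 + 660.35 + 729.68 = 1478.51
ΣP(Year 0)·Q(Year 0) = 1.06×79 + 2.06×235 + 60.32×14 = 83.74 + 484.1 + 844.48 = 1412.32
Index = 1478.51 / 1412.32 × 100 = 104.6866

104.7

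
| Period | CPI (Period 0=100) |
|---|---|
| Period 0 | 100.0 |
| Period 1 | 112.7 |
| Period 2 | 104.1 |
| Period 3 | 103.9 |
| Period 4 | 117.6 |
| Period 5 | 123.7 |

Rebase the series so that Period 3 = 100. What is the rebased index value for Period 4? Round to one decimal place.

113.2

Rebased(Period 4) = 117.6 / 103.9 × 100 = 113.1858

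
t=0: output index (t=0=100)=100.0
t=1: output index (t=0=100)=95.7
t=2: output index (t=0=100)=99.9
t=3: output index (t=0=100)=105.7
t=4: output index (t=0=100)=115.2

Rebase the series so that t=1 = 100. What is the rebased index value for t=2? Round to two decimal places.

104.39

Rebased(t=2) = 99.9 / 95.7 × 100 = 104.3887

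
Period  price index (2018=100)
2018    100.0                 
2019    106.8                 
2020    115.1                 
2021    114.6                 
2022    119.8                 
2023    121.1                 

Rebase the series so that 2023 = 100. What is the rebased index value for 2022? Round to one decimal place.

Rebased(2022) = 119.8 / 121.1 × 100 = 98.9265

98.9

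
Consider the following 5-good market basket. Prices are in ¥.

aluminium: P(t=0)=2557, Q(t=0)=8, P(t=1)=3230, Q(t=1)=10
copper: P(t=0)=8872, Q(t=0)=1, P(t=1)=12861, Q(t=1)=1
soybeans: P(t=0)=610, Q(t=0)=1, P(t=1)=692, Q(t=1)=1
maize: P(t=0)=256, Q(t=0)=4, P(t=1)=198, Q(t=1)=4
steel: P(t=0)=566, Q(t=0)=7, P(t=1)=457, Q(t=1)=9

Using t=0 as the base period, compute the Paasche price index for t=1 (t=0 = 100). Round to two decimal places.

Paasche price index uses current-period quantities as weights.
ΣP(t=1)·Q(t=1) = 3230×10 + 12861×1 + 692×1 + 198×4 + 457×9 = 32300 + 12861 + 692 + 792 + 4113 = 50758
ΣP(t=0)·Q(t=1) = 2557×10 + 8872×1 + 610×1 + 256×4 + 566×9 = 25570 + 8872 + 610 + 1024 + 5094 = 41170
Index = 50758 / 41170 × 100 = 123.2888

123.29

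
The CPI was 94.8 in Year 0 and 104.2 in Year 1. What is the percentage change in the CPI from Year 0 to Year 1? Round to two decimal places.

Change = (104.2 − 94.8) / 94.8 × 100
       = 9.4 / 94.8 × 100 = 9.9156%

9.92%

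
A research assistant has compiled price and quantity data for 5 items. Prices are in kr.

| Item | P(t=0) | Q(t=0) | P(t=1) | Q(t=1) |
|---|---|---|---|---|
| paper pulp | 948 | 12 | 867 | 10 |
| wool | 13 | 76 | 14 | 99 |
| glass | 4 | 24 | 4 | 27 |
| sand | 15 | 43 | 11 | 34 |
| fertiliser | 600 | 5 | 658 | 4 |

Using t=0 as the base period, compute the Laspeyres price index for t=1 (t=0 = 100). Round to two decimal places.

Laspeyres price index uses base-period quantities as weights.
ΣP(t=1)·Q(t=0) = 867×12 + 14×76 + 4×24 + 11×43 + 658×5 = 10404 + 1064 + 96 + 473 + 3290 = 15327
ΣP(t=0)·Q(t=0) = 948×12 + 13×76 + 4×24 + 15×43 + 600×5 = 11376 + 988 + 96 + 645 + 3000 = 16105
Index = 15327 / 16105 × 100 = 95.1692

95.17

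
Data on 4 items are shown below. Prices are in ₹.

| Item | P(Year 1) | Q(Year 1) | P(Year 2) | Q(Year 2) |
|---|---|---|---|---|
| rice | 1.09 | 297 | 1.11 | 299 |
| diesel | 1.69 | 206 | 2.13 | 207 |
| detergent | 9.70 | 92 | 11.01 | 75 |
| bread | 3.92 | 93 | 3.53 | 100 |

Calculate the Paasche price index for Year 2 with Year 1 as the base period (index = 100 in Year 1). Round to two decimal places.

Paasche price index uses current-period quantities as weights.
ΣP(Year 2)·Q(Year 2) = 1.11×299 + 2.13×207 + 11.01×75 + 3.53×100 = 331.89 + 440.91 + 825.75 + 353 = 1951.55
ΣP(Year 1)·Q(Year 2) = 1.09×299 + 1.69×207 + 9.70×75 + 3.92×100 = 325.91 + 349.83 + 727.5 + 392 = 1795.24
Index = 1951.55 / 1795.24 × 100 = 108.7069

108.71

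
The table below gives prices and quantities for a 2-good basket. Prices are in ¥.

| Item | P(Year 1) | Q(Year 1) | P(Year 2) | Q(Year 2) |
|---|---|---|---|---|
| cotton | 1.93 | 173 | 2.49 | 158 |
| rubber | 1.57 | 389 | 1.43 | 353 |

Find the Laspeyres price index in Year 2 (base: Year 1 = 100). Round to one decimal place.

Laspeyres price index uses base-period quantities as weights.
ΣP(Year 2)·Q(Year 1) = 2.49×173 + 1.43×389 = 430.77 + 556.27 = 987.04
ΣP(Year 1)·Q(Year 1) = 1.93×173 + 1.57×389 = 333.89 + 610.73 = 944.62
Index = 987.04 / 944.62 × 100 = 104.4907

104.5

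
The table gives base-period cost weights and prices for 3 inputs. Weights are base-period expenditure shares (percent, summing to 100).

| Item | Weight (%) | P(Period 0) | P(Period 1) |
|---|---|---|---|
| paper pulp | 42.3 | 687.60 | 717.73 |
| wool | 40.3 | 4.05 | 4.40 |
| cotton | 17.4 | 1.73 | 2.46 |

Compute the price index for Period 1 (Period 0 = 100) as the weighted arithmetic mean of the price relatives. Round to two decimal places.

112.68

paper pulp: 42.3 × (717.73/687.60) = 42.3 × 1.043819 = 44.1535
wool: 40.3 × (4.40/4.05) = 40.3 × 1.086420 = 43.7827
cotton: 17.4 × (2.46/1.73) = 17.4 × 1.421965 = 24.7422
Index = Σ wᵢ·(p₁ᵢ/p₀ᵢ) = 44.1535 + 43.7827 + 24.7422 = 112.6785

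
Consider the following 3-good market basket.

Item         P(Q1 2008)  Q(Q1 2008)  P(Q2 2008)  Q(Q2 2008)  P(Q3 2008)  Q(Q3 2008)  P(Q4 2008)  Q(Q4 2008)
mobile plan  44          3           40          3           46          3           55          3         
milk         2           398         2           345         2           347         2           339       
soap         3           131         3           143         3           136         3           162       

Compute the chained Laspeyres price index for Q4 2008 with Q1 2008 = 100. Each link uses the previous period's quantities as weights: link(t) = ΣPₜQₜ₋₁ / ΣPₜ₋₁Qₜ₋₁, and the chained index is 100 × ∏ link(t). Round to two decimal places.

Link Q1 2008→Q2 2008:
ΣP(Q2 2008)Q(Q1 2008) = 40×3 + 2×398 + 3×131 = 120 + 796 + 393 = 1309
ΣP(Q1 2008)Q(Q1 2008) = 44×3 + 2×398 + 3×131 = 132 + 796 + 393 = 1321
link = 1309/1321 = 0.990916
Link Q2 2008→Q3 2008:
ΣP(Q3 2008)Q(Q2 2008) = 46×3 + 2×345 + 3×143 = 138 + 690 + 429 = 1257
ΣP(Q2 2008)Q(Q2 2008) = 40×3 + 2×345 + 3×143 = 120 + 690 + 429 = 1239
link = 1257/1239 = 1.014528
Link Q3 2008→Q4 2008:
ΣP(Q4 2008)Q(Q3 2008) = 55×3 + 2×347 + 3×136 = 165 + 694 + 408 = 1267
ΣP(Q3 2008)Q(Q3 2008) = 46×3 + 2×347 + 3×136 = 138 + 694 + 408 = 1240
link = 1267/1240 = 1.021774
Chained index = 100 × 0.990916 × 1.014528 × 1.021774 = 102.7202

102.72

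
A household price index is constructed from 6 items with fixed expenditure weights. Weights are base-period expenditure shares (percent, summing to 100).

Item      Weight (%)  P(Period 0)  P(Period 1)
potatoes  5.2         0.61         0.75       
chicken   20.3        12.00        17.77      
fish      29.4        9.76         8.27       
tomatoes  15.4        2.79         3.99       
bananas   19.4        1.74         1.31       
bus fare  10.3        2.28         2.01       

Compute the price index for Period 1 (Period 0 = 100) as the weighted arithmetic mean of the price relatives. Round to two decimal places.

potatoes: 5.2 × (0.75/0.61) = 5.2 × 1.229508 = 6.3934
chicken: 20.3 × (17.77/12.00) = 20.3 × 1.480833 = 30.0609
fish: 29.4 × (8.27/9.76) = 29.4 × 0.847336 = 24.9117
tomatoes: 15.4 × (3.99/2.79) = 15.4 × 1.430108 = 22.0237
bananas: 19.4 × (1.31/1.74) = 19.4 × 0.752874 = 14.6057
bus fare: 10.3 × (2.01/2.28) = 10.3 × 0.881579 = 9.0803
Index = Σ wᵢ·(p₁ᵢ/p₀ᵢ) = 6.3934 + 30.0609 + 24.9117 + 22.0237 + 14.6057 + 9.0803 = 107.0757

107.08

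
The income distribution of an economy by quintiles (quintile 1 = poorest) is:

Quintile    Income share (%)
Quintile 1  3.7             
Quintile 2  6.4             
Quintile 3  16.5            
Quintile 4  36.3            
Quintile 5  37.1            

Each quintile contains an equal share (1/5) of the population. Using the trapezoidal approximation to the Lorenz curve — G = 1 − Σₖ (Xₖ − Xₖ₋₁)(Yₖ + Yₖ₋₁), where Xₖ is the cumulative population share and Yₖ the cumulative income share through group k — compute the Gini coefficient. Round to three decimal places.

Cumulative income shares Yₖ: 0.0370, 0.1010, 0.2660, 0.6290, 1.0000
Σ (Xₖ−Xₖ₋₁)(Yₖ+Yₖ₋₁) = (1/5)(0.0370+0.0000) + (1/5)(0.1010+0.0370) + (1/5)(0.2660+0.1010) + (1/5)(0.6290+0.2660) + (1/5)(1.0000+0.6290)
  = 0.0074 + 0.0276 + 0.0734 + 0.1790 + 0.3258 = 0.6132
G = 1 − 0.6132 = 0.3868

0.387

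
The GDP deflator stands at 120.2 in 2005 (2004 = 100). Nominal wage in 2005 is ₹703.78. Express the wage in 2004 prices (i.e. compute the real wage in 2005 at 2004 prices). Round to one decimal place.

585.5

Real = Nominal ÷ (Index/100) = 703.78 ÷ (120.2/100)
     = 703.78 ÷ 1.202 = 585.5075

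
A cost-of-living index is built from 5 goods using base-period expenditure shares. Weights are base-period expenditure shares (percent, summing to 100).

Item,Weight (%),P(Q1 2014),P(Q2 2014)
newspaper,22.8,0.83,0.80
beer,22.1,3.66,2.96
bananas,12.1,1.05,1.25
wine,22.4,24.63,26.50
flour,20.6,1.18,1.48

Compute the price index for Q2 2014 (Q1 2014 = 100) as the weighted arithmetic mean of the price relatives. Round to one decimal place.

104.2

newspaper: 22.8 × (0.80/0.83) = 22.8 × 0.963855 = 21.9759
beer: 22.1 × (2.96/3.66) = 22.1 × 0.808743 = 17.8732
bananas: 12.1 × (1.25/1.05) = 12.1 × 1.190476 = 14.4048
wine: 22.4 × (26.50/24.63) = 22.4 × 1.075924 = 24.1007
flour: 20.6 × (1.48/1.18) = 20.6 × 1.254237 = 25.8373
Index = Σ wᵢ·(p₁ᵢ/p₀ᵢ) = 21.9759 + 17.8732 + 14.4048 + 24.1007 + 25.8373 = 104.1919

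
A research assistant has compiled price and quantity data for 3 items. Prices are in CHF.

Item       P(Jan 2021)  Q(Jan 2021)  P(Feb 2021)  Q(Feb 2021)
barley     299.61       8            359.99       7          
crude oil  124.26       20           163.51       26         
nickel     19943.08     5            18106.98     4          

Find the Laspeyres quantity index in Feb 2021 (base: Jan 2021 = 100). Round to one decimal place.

Laspeyres quantity index uses base-period prices as weights.
ΣP(Jan 2021)·Q(Feb 2021) = 299.61×7 + 124.26×26 + 19943.08×4 = 2097.27 + 3230.76 + 79772.32 = 85100.35
ΣP(Jan 2021)·Q(Jan 2021) = 299.61×8 + 124.26×20 + 19943.08×5 = 2396.88 + 2485.2 + 99715.4 = 104597.48
Index = 85100.35 / 104597.48 × 100 = 81.3598

81.4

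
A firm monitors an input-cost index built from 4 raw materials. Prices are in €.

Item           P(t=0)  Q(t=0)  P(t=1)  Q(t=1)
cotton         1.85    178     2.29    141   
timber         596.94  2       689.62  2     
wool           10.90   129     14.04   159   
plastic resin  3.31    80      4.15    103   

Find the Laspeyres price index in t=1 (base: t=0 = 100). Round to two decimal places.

123.04

Laspeyres price index uses base-period quantities as weights.
ΣP(t=1)·Q(t=0) = 2.29×178 + 689.62×2 + 14.04×129 + 4.15×80 = 407.62 + 1379.24 + 1811.16 + 332 = 3930.02
ΣP(t=0)·Q(t=0) = 1.85×178 + 596.94×2 + 10.90×129 + 3.31×80 = 329.3 + 1193.88 + 1406.1 + 264.8 = 3194.08
Index = 3930.02 / 3194.08 × 100 = 123.0408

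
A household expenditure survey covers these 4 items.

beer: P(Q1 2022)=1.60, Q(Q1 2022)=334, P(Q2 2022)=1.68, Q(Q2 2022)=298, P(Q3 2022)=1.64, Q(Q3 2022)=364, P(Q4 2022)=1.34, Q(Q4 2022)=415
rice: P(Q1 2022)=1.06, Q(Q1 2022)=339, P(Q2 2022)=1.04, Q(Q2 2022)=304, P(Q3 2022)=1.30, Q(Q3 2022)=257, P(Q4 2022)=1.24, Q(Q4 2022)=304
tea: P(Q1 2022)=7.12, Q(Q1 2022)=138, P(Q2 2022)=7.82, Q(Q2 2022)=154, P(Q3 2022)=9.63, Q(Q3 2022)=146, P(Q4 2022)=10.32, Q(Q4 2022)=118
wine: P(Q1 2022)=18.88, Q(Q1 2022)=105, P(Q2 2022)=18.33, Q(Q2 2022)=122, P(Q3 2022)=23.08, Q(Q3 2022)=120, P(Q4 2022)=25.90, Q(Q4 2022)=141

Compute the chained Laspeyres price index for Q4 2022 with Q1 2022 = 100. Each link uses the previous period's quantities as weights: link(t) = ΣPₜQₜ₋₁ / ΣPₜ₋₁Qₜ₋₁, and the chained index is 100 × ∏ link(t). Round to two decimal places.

Link Q1 2022→Q2 2022:
ΣP(Q2 2022)Q(Q1 2022) = 1.68×334 + 1.04×339 + 7.82×138 + 18.33×105 = 561.12 + 352.56 + 1079.16 + 1924.65 = 3917.49
ΣP(Q1 2022)Q(Q1 2022) = 1.60×334 + 1.06×339 + 7.12×138 + 18.88×105 = 534.4 + 359.34 + 982.56 + 1982.4 = 3858.7
link = 3917.49/3858.7 = 1.015236
Link Q2 2022→Q3 2022:
ΣP(Q3 2022)Q(Q2 2022) = 1.64×298 + 1.30×304 + 9.63×154 + 23.08×122 = 488.72 + 395.2 + 1483.02 + 2815.76 = 5182.7
ΣP(Q2 2022)Q(Q2 2022) = 1.68×298 + 1.04×304 + 7.82×154 + 18.33×122 = 500.64 + 316.16 + 1204.28 + 2236.26 = 4257.34
link = 5182.7/4257.34 = 1.217356
Link Q3 2022→Q4 2022:
ΣP(Q4 2022)Q(Q3 2022) = 1.34×364 + 1.24×257 + 10.32×146 + 25.90×120 = 487.76 + 318.68 + 1506.72 + 3108 = 5421.16
ΣP(Q3 2022)Q(Q3 2022) = 1.64×364 + 1.30×257 + 9.63×146 + 23.08×120 = 596.96 + 334.1 + 1405.98 + 2769.6 = 5106.64
link = 5421.16/5106.64 = 1.061590
Chained index = 100 × 1.015236 × 1.217356 × 1.061590 = 131.2023

131.20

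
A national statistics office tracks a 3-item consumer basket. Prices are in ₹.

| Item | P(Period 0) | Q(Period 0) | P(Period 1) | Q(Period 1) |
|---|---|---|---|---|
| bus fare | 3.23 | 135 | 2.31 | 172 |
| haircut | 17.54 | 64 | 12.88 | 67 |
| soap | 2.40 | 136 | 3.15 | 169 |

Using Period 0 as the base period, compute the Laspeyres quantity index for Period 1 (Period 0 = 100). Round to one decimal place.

Laspeyres quantity index uses base-period prices as weights.
ΣP(Period 0)·Q(Period 1) = 3.23×172 + 17.54×67 + 2.40×169 = 555.56 + 1175.18 + 405.6 = 2136.34
ΣP(Period 0)·Q(Period 0) = 3.23×135 + 17.54×64 + 2.40×136 = 436.05 + 1122.56 + 326.4 = 1885.01
Index = 2136.34 / 1885.01 × 100 = 113.3331

113.3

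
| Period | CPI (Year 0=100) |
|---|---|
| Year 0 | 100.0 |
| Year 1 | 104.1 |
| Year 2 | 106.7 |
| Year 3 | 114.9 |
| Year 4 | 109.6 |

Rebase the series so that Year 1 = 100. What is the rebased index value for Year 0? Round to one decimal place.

Rebased(Year 0) = 100.0 / 104.1 × 100 = 96.0615

96.1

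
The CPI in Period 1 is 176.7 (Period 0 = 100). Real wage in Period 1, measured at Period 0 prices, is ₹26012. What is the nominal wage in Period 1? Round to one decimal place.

45963.2

Nominal = Real × (Index/100) = 26012 × (176.7/100)
        = 26012 × 1.767 = 45963.2040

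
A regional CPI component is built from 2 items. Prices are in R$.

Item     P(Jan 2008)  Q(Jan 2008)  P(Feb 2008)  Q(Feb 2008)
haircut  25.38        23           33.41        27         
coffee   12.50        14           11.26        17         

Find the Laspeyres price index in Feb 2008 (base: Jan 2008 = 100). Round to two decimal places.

Laspeyres price index uses base-period quantities as weights.
ΣP(Feb 2008)·Q(Jan 2008) = 33.41×23 + 11.26×14 = 768.43 + 157.64 = 926.07
ΣP(Jan 2008)·Q(Jan 2008) = 25.38×23 + 12.50×14 = 583.74 + 175 = 758.74
Index = 926.07 / 758.74 × 100 = 122.0537

122.05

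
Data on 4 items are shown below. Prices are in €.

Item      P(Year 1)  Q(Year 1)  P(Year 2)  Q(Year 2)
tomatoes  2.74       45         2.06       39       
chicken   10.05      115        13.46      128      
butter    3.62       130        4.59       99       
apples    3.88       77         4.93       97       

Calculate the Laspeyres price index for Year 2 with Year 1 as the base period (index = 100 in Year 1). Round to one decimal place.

Laspeyres price index uses base-period quantities as weights.
ΣP(Year 2)·Q(Year 1) = 2.06×45 + 13.46×115 + 4.59×130 + 4.93×77 = 92.7 + 1547.9 + 596.7 + 379.61 = 2616.91
ΣP(Year 1)·Q(Year 1) = 2.74×45 + 10.05×115 + 3.62×130 + 3.88×77 = 123.3 + 1155.75 + 470.6 + 298.76 = 2048.41
Index = 2616.91 / 2048.41 × 100 = 127.7532

127.8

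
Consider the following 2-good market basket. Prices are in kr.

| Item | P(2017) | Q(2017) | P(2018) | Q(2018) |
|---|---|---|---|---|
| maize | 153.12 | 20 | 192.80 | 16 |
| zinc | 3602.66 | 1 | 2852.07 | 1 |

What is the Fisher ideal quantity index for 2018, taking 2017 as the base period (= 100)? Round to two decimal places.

Laspeyres component (base-period weights):
ΣP(2017)Q(2018) = 153.12×16 + 3602.66×1 = 2449.92 + 3602.66 = 6052.58
ΣP(2017)Q(2017) = 153.12×20 + 3602.66×1 = 3062.4 + 3602.66 = 6665.06
L = 6052.58 / 6665.06 × 100 = 90.8106
Paasche component (current-period weights):
ΣP(2018)Q(2018) = 192.80×16 + 2852.07×1 = 3084.8 + 2852.07 = 5936.87
ΣP(2018)Q(2017) = 192.80×20 + 2852.07×1 = 3856 + 2852.07 = 6708.07
P = 5936.87 / 6708.07 × 100 = 88.5034
Fisher = √(L × P) = √(90.8106 × 88.5034) = 89.6496

89.65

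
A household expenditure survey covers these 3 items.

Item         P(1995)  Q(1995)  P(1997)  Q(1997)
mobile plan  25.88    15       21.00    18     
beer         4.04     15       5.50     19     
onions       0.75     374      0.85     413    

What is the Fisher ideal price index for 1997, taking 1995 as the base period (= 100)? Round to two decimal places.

Laspeyres component (base-period weights):
ΣP(1997)Q(1995) = 21.00×15 + 5.50×15 + 0.85×374 = 315 + 82.5 + 317.9 = 715.4
ΣP(1995)Q(1995) = 25.88×15 + 4.04×15 + 0.75×374 = 388.2 + 60.6 + 280.5 = 729.3
L = 715.4 / 729.3 × 100 = 98.0941
Paasche component (current-period weights):
ΣP(1997)Q(1997) = 21.00×18 + 5.50×19 + 0.85×413 = 378 + 104.5 + 351.05 = 833.55
ΣP(1995)Q(1997) = 25.88×18 + 4.04×19 + 0.75×413 = 465.84 + 76.76 + 309.75 = 852.35
P = 833.55 / 852.35 × 100 = 97.7943
Fisher = √(L × P) = √(98.0941 × 97.7943) = 97.9441

97.94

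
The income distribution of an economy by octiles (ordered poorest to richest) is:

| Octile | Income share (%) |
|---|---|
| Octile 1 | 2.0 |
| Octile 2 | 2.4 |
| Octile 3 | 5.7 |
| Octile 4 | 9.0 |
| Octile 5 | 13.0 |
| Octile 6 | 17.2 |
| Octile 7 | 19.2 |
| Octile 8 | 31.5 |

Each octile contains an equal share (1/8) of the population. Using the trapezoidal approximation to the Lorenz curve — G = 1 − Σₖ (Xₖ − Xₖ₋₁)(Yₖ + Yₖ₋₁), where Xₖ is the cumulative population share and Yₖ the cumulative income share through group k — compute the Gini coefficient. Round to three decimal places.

Cumulative income shares Yₖ: 0.0200, 0.0440, 0.1010, 0.1910, 0.3210, 0.4930, 0.6850, 1.0000
Σ (Xₖ−Xₖ₋₁)(Yₖ+Yₖ₋₁) = (1/8)(0.0200+0.0000) + (1/8)(0.0440+0.0200) + (1/8)(0.1010+0.0440) + (1/8)(0.1910+0.1010) + (1/8)(0.3210+0.1910) + (1/8)(0.4930+0.3210) + (1/8)(0.6850+0.4930) + (1/8)(1.0000+0.6850)
  = 0.0025 + 0.0080 + 0.0181 + 0.0365 + 0.0640 + 0.1018 + 0.1472 + 0.2106 = 0.5887
G = 1 − 0.5887 = 0.4113

0.411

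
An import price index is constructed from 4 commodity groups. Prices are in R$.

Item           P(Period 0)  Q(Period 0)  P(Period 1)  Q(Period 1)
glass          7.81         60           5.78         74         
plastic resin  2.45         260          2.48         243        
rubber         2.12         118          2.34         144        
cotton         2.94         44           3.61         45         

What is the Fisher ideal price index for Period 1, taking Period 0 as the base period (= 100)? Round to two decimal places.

Laspeyres component (base-period weights):
ΣP(Period 1)Q(Period 0) = 5.78×60 + 2.48×260 + 2.34×118 + 3.61×44 = 346.8 + 644.8 + 276.12 + 158.84 = 1426.56
ΣP(Period 0)Q(Period 0) = 7.81×60 + 2.45×260 + 2.12×118 + 2.94×44 = 468.6 + 637 + 250.16 + 129.36 = 1485.12
L = 1426.56 / 1485.12 × 100 = 96.0569
Paasche component (current-period weights):
ΣP(Period 1)Q(Period 1) = 5.78×74 + 2.48×243 + 2.34×144 + 3.61×45 = 427.72 + 602.64 + 336.96 + 162.45 = 1529.77
ΣP(Period 0)Q(Period 1) = 7.81×74 + 2.45×243 + 2.12×144 + 2.94×45 = 577.94 + 595.35 + 305.28 + 132.3 = 1610.87
P = 1529.77 / 1610.87 × 100 = 94.9655
Fisher = √(L × P) = √(96.0569 × 94.9655) = 95.5096

95.51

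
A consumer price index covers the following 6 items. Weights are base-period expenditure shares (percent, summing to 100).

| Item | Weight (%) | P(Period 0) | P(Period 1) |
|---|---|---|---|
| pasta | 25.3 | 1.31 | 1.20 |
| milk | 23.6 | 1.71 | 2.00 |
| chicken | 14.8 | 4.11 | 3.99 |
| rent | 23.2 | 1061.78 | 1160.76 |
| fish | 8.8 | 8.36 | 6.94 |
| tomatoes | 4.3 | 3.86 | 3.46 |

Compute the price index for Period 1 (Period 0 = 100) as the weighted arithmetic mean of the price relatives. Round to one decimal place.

pasta: 25.3 × (1.20/1.31) = 25.3 × 0.916031 = 23.1756
milk: 23.6 × (2.00/1.71) = 23.6 × 1.169591 = 27.6023
chicken: 14.8 × (3.99/4.11) = 14.8 × 0.970803 = 14.3679
rent: 23.2 × (1160.76/1061.78) = 23.2 × 1.093221 = 25.3627
fish: 8.8 × (6.94/8.36) = 8.8 × 0.830144 = 7.3053
tomatoes: 4.3 × (3.46/3.86) = 4.3 × 0.896373 = 3.8544
Index = Σ wᵢ·(p₁ᵢ/p₀ᵢ) = 23.1756 + 27.6023 + 14.3679 + 25.3627 + 7.3053 + 3.8544 = 101.6682

101.7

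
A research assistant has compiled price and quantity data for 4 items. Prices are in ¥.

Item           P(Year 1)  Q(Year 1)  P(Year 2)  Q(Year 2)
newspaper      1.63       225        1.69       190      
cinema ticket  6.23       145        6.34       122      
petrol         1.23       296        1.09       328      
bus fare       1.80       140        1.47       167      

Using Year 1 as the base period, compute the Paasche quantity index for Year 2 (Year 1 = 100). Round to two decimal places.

Paasche quantity index uses current-period prices as weights.
ΣP(Year 2)·Q(Year 2) = 1.69×190 + 6.34×122 + 1.09×328 + 1.47×167 = 321.1 + 773.48 + 357.52 + 245.49 = 1697.59
ΣP(Year 2)·Q(Year 1) = 1.69×225 + 6.34×145 + 1.09×296 + 1.47×140 = 380.25 + 919.3 + 322.64 + 205.8 = 1827.99
Index = 1697.59 / 1827.99 × 100 = 92.8665

92.87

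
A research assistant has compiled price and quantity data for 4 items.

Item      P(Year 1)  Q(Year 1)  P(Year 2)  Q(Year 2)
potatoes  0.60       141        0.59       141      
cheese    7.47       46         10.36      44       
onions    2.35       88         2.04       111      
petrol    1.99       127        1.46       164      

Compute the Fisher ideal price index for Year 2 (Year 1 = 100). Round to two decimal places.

Laspeyres component (base-period weights):
ΣP(Year 2)Q(Year 1) = 0.59×141 + 10.36×46 + 2.04×88 + 1.46×127 = 83.19 + 476.56 + 179.52 + 185.42 = 924.69
ΣP(Year 1)Q(Year 1) = 0.60×141 + 7.47×46 + 2.35×88 + 1.99×127 = 84.6 + 343.62 + 206.8 + 252.73 = 887.75
L = 924.69 / 887.75 × 100 = 104.1611
Paasche component (current-period weights):
ΣP(Year 2)Q(Year 2) = 0.59×141 + 10.36×44 + 2.04×111 + 1.46×164 = 83.19 + 455.84 + 226.44 + 239.44 = 1004.91
ΣP(Year 1)Q(Year 2) = 0.60×141 + 7.47×44 + 2.35×111 + 1.99×164 = 84.6 + 328.68 + 260.85 + 326.36 = 1000.49
P = 1004.91 / 1000.49 × 100 = 100.4418
Fisher = √(L × P) = √(104.1611 × 100.4418) = 102.2845

102.28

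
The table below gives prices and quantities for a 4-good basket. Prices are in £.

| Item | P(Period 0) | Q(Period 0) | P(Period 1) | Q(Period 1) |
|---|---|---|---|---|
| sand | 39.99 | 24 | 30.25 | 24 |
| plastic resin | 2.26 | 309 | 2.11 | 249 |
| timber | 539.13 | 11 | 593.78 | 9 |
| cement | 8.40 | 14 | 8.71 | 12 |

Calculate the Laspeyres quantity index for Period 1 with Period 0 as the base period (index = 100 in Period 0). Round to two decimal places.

84.03

Laspeyres quantity index uses base-period prices as weights.
ΣP(Period 0)·Q(Period 1) = 39.99×24 + 2.26×249 + 539.13×9 + 8.40×12 = 959.76 + 562.74 + 4852.17 + 100.8 = 6475.47
ΣP(Period 0)·Q(Period 0) = 39.99×24 + 2.26×309 + 539.13×11 + 8.40×14 = 959.76 + 698.34 + 5930.43 + 117.6 = 7706.13
Index = 6475.47 / 7706.13 × 100 = 84.0301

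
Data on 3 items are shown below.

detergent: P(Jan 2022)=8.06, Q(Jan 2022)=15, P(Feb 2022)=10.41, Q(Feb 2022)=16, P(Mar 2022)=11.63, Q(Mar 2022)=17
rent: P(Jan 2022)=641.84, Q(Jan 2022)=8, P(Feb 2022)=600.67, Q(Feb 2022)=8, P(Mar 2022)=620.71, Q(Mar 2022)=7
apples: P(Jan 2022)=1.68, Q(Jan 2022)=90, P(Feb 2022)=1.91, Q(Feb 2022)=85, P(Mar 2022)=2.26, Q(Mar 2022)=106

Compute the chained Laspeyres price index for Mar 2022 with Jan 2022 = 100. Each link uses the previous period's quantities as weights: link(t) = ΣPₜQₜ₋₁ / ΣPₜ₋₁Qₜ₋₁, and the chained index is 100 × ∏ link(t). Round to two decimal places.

Link Jan 2022→Feb 2022:
ΣP(Feb 2022)Q(Jan 2022) = 10.41×15 + 600.67×8 + 1.91×90 = 156.15 + 4805.36 + 171.9 = 5133.41
ΣP(Jan 2022)Q(Jan 2022) = 8.06×15 + 641.84×8 + 1.68×90 = 120.9 + 5134.72 + 151.2 = 5406.82
link = 5133.41/5406.82 = 0.949432
Link Feb 2022→Mar 2022:
ΣP(Mar 2022)Q(Feb 2022) = 11.63×16 + 620.71×8 + 2.26×85 = 186.08 + 4965.68 + 192.1 = 5343.86
ΣP(Feb 2022)Q(Feb 2022) = 10.41×16 + 600.67×8 + 1.91×85 = 166.56 + 4805.36 + 162.35 = 5134.27
link = 5343.86/5134.27 = 1.040822
Chained index = 100 × 0.949432 × 1.040822 = 98.8190

98.82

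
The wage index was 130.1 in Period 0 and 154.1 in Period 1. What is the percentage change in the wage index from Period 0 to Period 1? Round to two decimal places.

Change = (154.1 − 130.1) / 130.1 × 100
       = 24.0 / 130.1 × 100 = 18.4473%

18.45%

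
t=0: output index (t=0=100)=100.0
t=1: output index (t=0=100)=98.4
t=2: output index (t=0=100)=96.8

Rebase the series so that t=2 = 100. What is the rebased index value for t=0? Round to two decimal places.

103.31

Rebased(t=0) = 100.0 / 96.8 × 100 = 103.3058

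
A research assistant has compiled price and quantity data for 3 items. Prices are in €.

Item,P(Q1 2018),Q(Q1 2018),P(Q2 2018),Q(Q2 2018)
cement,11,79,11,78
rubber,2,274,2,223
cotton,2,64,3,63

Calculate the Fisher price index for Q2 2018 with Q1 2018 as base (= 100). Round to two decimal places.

104.27

Laspeyres component (base-period weights):
ΣP(Q2 2018)Q(Q1 2018) = 11×79 + 2×274 + 3×64 = 869 + 548 + 192 = 1609
ΣP(Q1 2018)Q(Q1 2018) = 11×79 + 2×274 + 2×64 = 869 + 548 + 128 = 1545
L = 1609 / 1545 × 100 = 104.1424
Paasche component (current-period weights):
ΣP(Q2 2018)Q(Q2 2018) = 11×78 + 2×223 + 3×63 = 858 + 446 + 189 = 1493
ΣP(Q1 2018)Q(Q2 2018) = 11×78 + 2×223 + 2×63 = 858 + 446 + 126 = 1430
P = 1493 / 1430 × 100 = 104.4056
Fisher = √(L × P) = √(104.1424 × 104.4056) = 104.2739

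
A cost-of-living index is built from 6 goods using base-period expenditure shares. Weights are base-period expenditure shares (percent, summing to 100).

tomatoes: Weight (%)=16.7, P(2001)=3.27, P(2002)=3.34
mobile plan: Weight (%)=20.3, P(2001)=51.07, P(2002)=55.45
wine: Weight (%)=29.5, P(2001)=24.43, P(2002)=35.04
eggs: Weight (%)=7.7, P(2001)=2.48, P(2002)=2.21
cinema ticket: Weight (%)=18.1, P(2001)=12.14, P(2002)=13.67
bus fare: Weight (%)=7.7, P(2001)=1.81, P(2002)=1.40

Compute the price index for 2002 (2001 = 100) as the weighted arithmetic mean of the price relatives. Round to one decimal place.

114.6

tomatoes: 16.7 × (3.34/3.27) = 16.7 × 1.021407 = 17.0575
mobile plan: 20.3 × (55.45/51.07) = 20.3 × 1.085765 = 22.0410
wine: 29.5 × (35.04/24.43) = 29.5 × 1.434302 = 42.3119
eggs: 7.7 × (2.21/2.48) = 7.7 × 0.891129 = 6.8617
cinema ticket: 18.1 × (13.67/12.14) = 18.1 × 1.126030 = 20.3811
bus fare: 7.7 × (1.40/1.81) = 7.7 × 0.773481 = 5.9558
Index = Σ wᵢ·(p₁ᵢ/p₀ᵢ) = 17.0575 + 22.0410 + 42.3119 + 6.8617 + 20.3811 + 5.9558 = 114.6091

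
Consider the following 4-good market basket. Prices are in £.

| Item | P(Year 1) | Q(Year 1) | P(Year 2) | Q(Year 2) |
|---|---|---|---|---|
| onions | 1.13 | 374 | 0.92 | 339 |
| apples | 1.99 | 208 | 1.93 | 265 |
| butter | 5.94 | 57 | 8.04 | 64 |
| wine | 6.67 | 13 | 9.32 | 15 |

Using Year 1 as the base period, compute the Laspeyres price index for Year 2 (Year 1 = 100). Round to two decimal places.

105.00

Laspeyres price index uses base-period quantities as weights.
ΣP(Year 2)·Q(Year 1) = 0.92×374 + 1.93×208 + 8.04×57 + 9.32×13 = 344.08 + 401.44 + 458.28 + 121.16 = 1324.96
ΣP(Year 1)·Q(Year 1) = 1.13×374 + 1.99×208 + 5.94×57 + 6.67×13 = 422.62 + 413.92 + 338.58 + 86.71 = 1261.83
Index = 1324.96 / 1261.83 × 100 = 105.0031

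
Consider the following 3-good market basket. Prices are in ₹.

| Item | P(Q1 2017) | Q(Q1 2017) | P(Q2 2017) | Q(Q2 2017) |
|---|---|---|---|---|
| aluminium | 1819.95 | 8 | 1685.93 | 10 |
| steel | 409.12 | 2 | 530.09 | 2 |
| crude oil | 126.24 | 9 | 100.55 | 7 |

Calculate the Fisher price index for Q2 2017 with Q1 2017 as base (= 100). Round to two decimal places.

Laspeyres component (base-period weights):
ΣP(Q2 2017)Q(Q1 2017) = 1685.93×8 + 530.09×2 + 100.55×9 = 13487.44 + 1060.18 + 904.95 = 15452.57
ΣP(Q1 2017)Q(Q1 2017) = 1819.95×8 + 409.12×2 + 126.24×9 = 14559.6 + 818.24 + 1136.16 = 16514
L = 15452.57 / 16514 × 100 = 93.5725
Paasche component (current-period weights):
ΣP(Q2 2017)Q(Q2 2017) = 1685.93×10 + 530.09×2 + 100.55×7 = 16859.3 + 1060.18 + 703.85 = 18623.33
ΣP(Q1 2017)Q(Q2 2017) = 1819.95×10 + 409.12×2 + 126.24×7 = 18199.5 + 818.24 + 883.68 = 19901.42
P = 18623.33 / 19901.42 × 100 = 93.5779
Fisher = √(L × P) = √(93.5725 × 93.5779) = 93.5752

93.58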